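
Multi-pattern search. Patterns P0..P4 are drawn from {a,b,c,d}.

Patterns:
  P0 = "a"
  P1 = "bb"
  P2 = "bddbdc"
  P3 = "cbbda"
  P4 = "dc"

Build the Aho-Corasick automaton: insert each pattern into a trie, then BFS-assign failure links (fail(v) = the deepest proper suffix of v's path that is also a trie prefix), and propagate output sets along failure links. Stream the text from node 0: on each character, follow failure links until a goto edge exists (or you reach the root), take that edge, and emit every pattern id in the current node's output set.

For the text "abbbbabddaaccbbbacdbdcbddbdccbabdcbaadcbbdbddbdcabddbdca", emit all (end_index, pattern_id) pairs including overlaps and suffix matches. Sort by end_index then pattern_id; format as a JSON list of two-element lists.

Build:
Trie nodes:
  0='ε' goto a→1 b→2 c→9 d→14
  1='a' goto ·  ←P0
  2='b' goto b→3 d→4
  3='bb' goto ·  ←P1
  4='bd' goto d→5
  5='bdd' goto b→6
  6='bddb' goto d→7
  7='bddbd' goto c→8
  8='bddbdc' goto ·  ←P2
  9='c' goto b→10
  10='cb' goto b→11
  11='cbb' goto d→12
  12='cbbd' goto a→13
  13='cbbda' goto ·  ←P3
  14='d' goto c→15
  15='dc' goto ·  ←P4

Failure links (BFS by depth):
  fail(1) 'a': from fail(0)=0 chase 'a': 0 ⇒ 0;  out={0}∪out(0)={0}
  fail(2) 'b': from fail(0)=0 chase 'b': 0 ⇒ 0;  out=∅∪out(0)=∅
  fail(9) 'c': from fail(0)=0 chase 'c': 0 ⇒ 0;  out=∅∪out(0)=∅
  fail(14) 'd': from fail(0)=0 chase 'd': 0 ⇒ 0;  out=∅∪out(0)=∅
  fail(3) 'bb': from fail(2)=0 chase 'b': 0 ⇒ 2;  out={1}∪out(2)={1}
  fail(4) 'bd': from fail(2)=0 chase 'd': 0 ⇒ 14;  out=∅∪out(14)=∅
  fail(10) 'cb': from fail(9)=0 chase 'b': 0 ⇒ 2;  out=∅∪out(2)=∅
  fail(15) 'dc': from fail(14)=0 chase 'c': 0 ⇒ 9;  out={4}∪out(9)={4}
  fail(5) 'bdd': from fail(4)=14 chase 'd': 14→0 ⇒ 14;  out=∅∪out(14)=∅
  fail(11) 'cbb': from fail(10)=2 chase 'b': 2 ⇒ 3;  out=∅∪out(3)={1}
  fail(6) 'bddb': from fail(5)=14 chase 'b': 14→0 ⇒ 2;  out=∅∪out(2)=∅
  fail(12) 'cbbd': from fail(11)=3 chase 'd': 3→2 ⇒ 4;  out=∅∪out(4)=∅
  fail(7) 'bddbd': from fail(6)=2 chase 'd': 2 ⇒ 4;  out=∅∪out(4)=∅
  fail(13) 'cbbda': from fail(12)=4 chase 'a': 4→14→0 ⇒ 1;  out={3}∪out(1)={0,3}
  fail(8) 'bddbdc': from fail(7)=4 chase 'c': 4→14 ⇒ 15;  out={2}∪out(15)={2,4}

Run:
i=0 'a': node 0→1  ** P0@[0:0]
i=1 'b': node 1→2 (fail-walked)
i=2 'b': node 2→3  ** P1@[1:2]
i=3 'b': node 3→3 (fail-walked)  ** P1@[2:3]
i=4 'b': node 3→3 (fail-walked)  ** P1@[3:4]
i=5 'a': node 3→1 (fail-walked)  ** P0@[5:5]
i=6 'b': node 1→2 (fail-walked)
i=7 'd': node 2→4
i=8 'd': node 4→5
i=9 'a': node 5→1 (fail-walked)  ** P0@[9:9]
i=10 'a': node 1→1 (fail-walked)  ** P0@[10:10]
i=11 'c': node 1→9 (fail-walked)
i=12 'c': node 9→9 (fail-walked)
i=13 'b': node 9→10
i=14 'b': node 10→11  ** P1@[13:14]
i=15 'b': node 11→3 (fail-walked)  ** P1@[14:15]
i=16 'a': node 3→1 (fail-walked)  ** P0@[16:16]
i=17 'c': node 1→9 (fail-walked)
i=18 'd': node 9→14 (fail-walked)
i=19 'b': node 14→2 (fail-walked)
i=20 'd': node 2→4
i=21 'c': node 4→15 (fail-walked)  ** P4@[20:21]
i=22 'b': node 15→10 (fail-walked)
i=23 'd': node 10→4 (fail-walked)
i=24 'd': node 4→5
i=25 'b': node 5→6
i=26 'd': node 6→7
i=27 'c': node 7→8  ** P2@[22:27],P4@[26:27]
i=28 'c': node 8→9 (fail-walked)
i=29 'b': node 9→10
i=30 'a': node 10→1 (fail-walked)  ** P0@[30:30]
i=31 'b': node 1→2 (fail-walked)
i=32 'd': node 2→4
i=33 'c': node 4→15 (fail-walked)  ** P4@[32:33]
i=34 'b': node 15→10 (fail-walked)
i=35 'a': node 10→1 (fail-walked)  ** P0@[35:35]
i=36 'a': node 1→1 (fail-walked)  ** P0@[36:36]
i=37 'd': node 1→14 (fail-walked)
i=38 'c': node 14→15  ** P4@[37:38]
i=39 'b': node 15→10 (fail-walked)
i=40 'b': node 10→11  ** P1@[39:40]
i=41 'd': node 11→12
i=42 'b': node 12→2 (fail-walked)
i=43 'd': node 2→4
i=44 'd': node 4→5
i=45 'b': node 5→6
i=46 'd': node 6→7
i=47 'c': node 7→8  ** P2@[42:47],P4@[46:47]
i=48 'a': node 8→1 (fail-walked)  ** P0@[48:48]
i=49 'b': node 1→2 (fail-walked)
i=50 'd': node 2→4
i=51 'd': node 4→5
i=52 'b': node 5→6
i=53 'd': node 6→7
i=54 'c': node 7→8  ** P2@[49:54],P4@[53:54]
i=55 'a': node 8→1 (fail-walked)  ** P0@[55:55]

All matches (sorted): [[0,0],[2,1],[3,1],[4,1],[5,0],[9,0],[10,0],[14,1],[15,1],[16,0],[21,4],[27,2],[27,4],[30,0],[33,4],[35,0],[36,0],[38,4],[40,1],[47,2],[47,4],[48,0],[54,2],[54,4],[55,0]]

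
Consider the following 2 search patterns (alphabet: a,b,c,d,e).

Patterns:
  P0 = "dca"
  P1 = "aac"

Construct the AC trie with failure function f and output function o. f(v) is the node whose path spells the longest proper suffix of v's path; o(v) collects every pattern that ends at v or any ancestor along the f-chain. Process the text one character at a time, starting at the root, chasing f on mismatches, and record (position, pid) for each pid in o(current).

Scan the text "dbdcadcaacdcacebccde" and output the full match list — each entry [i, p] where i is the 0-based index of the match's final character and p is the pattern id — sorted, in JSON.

Construct AC machine:
Trie nodes:
  n0 'ε': a→4 d→1
  n1 'd': c→2
  n2 'dc': a→3
  n3 'dca': ·  [P0 ends]
  n4 'a': a→5
  n5 'aa': c→6
  n6 'aac': ·  [P1 ends]

Failure links (BFS by depth):
  n1('d'): parent n0 fail=0; on 'd' 0 → fail=0;  out ∅∪∅=∅
  n4('a'): parent n0 fail=0; on 'a' 0 → fail=0;  out ∅∪∅=∅
  n2('dc'): parent n1 fail=0; on 'c' 0 → fail=0;  out ∅∪∅=∅
  n5('aa'): parent n4 fail=0; on 'a' 0 → fail=4;  out ∅∪∅=∅
  n3('dca'): parent n2 fail=0; on 'a' 0 → fail=4;  out {0}∪∅={0}
  n6('aac'): parent n5 fail=4; on 'c' 4→0 → fail=0;  out {1}∪∅={1}

Run:
[0] read 'd'  n0⇒n1
[1] read 'b'  n1⇒n0 (fail-walked)
[2] read 'd'  n0⇒n1
[3] read 'c'  n1⇒n2
[4] read 'a'  n2⇒n3  emit P0@[2:4]
[5] read 'd'  n3⇒n1 (fail-walked)
[6] read 'c'  n1⇒n2
[7] read 'a'  n2⇒n3  emit P0@[5:7]
[8] read 'a'  n3⇒n5 (fail-walked)
[9] read 'c'  n5⇒n6  emit P1@[7:9]
[10] read 'd'  n6⇒n1 (fail-walked)
[11] read 'c'  n1⇒n2
[12] read 'a'  n2⇒n3  emit P0@[10:12]
[13] read 'c'  n3⇒n0 (fail-walked)
[14] read 'e'  n0⇒n0
[15] read 'b'  n0⇒n0
[16] read 'c'  n0⇒n0
[17] read 'c'  n0⇒n0
[18] read 'd'  n0⇒n1
[19] read 'e'  n1⇒n0 (fail-walked)

Result: [[4,0],[7,0],[9,1],[12,0]]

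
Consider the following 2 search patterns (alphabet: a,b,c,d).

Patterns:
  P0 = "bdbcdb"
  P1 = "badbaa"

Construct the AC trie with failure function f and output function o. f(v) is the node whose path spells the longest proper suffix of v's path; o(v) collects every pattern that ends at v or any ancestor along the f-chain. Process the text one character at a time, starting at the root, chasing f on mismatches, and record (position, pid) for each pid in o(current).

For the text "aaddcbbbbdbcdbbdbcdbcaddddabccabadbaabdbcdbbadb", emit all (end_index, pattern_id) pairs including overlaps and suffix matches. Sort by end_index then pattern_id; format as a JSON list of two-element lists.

Build automaton:
Trie nodes:
  0='ε' goto b→1
  1='b' goto a→7 d→2
  2='bd' goto b→3
  3='bdb' goto c→4
  4='bdbc' goto d→5
  5='bdbcd' goto b→6
  6='bdbcdb' goto ·  [P0 ends]
  7='ba' goto d→8
  8='bad' goto b→9
  9='badb' goto a→10
  10='badba' goto a→11
  11='badbaa' goto ·  [P1 ends]

BFS fail/out derivation:
  n1('b'): parent n0 fail=0; on 'b' 0 → fail=0;  out ∅∪∅=∅
  n2('bd'): parent n1 fail=0; on 'd' 0 → fail=0;  out ∅∪∅=∅
  n7('ba'): parent n1 fail=0; on 'a' 0 → fail=0;  out ∅∪∅=∅
  n3('bdb'): parent n2 fail=0; on 'b' 0 → fail=1;  out ∅∪∅=∅
  n8('bad'): parent n7 fail=0; on 'd' 0 → fail=0;  out ∅∪∅=∅
  n4('bdbc'): parent n3 fail=1; on 'c' 1→0 → fail=0;  out ∅∪∅=∅
  n9('badb'): parent n8 fail=0; on 'b' 0 → fail=1;  out ∅∪∅=∅
  n5('bdbcd'): parent n4 fail=0; on 'd' 0 → fail=0;  out ∅∪∅=∅
  n10('badba'): parent n9 fail=1; on 'a' 1 → fail=7;  out ∅∪∅=∅
  n6('bdbcdb'): parent n5 fail=0; on 'b' 0 → fail=1;  out {0}∪∅={0}
  n11('badbaa'): parent n10 fail=7; on 'a' 7→0 → fail=0;  out {1}∪∅={1}

Scan:
[0] read 'a'  n0⇒n0
[1] read 'a'  n0⇒n0
[2] read 'd'  n0⇒n0
[3] read 'd'  n0⇒n0
[4] read 'c'  n0⇒n0
[5] read 'b'  n0⇒n1
[6] read 'b'  n1⇒n1 (via fail)
[7] read 'b'  n1⇒n1 (via fail)
[8] read 'b'  n1⇒n1 (via fail)
[9] read 'd'  n1⇒n2
[10] read 'b'  n2⇒n3
[11] read 'c'  n3⇒n4
[12] read 'd'  n4⇒n5
[13] read 'b'  n5⇒n6  emit P0@[8:13]
[14] read 'b'  n6⇒n1 (via fail)
[15] read 'd'  n1⇒n2
[16] read 'b'  n2⇒n3
[17] read 'c'  n3⇒n4
[18] read 'd'  n4⇒n5
[19] read 'b'  n5⇒n6  emit P0@[14:19]
[20] read 'c'  n6⇒n0 (via fail)
[21] read 'a'  n0⇒n0
[22] read 'd'  n0⇒n0
[23] read 'd'  n0⇒n0
[24] read 'd'  n0⇒n0
[25] read 'd'  n0⇒n0
[26] read 'a'  n0⇒n0
[27] read 'b'  n0⇒n1
[28] read 'c'  n1⇒n0 (via fail)
[29] read 'c'  n0⇒n0
[30] read 'a'  n0⇒n0
[31] read 'b'  n0⇒n1
[32] read 'a'  n1⇒n7
[33] read 'd'  n7⇒n8
[34] read 'b'  n8⇒n9
[35] read 'a'  n9⇒n10
[36] read 'a'  n10⇒n11  emit P1@[31:36]
[37] read 'b'  n11⇒n1 (via fail)
[38] read 'd'  n1⇒n2
[39] read 'b'  n2⇒n3
[40] read 'c'  n3⇒n4
[41] read 'd'  n4⇒n5
[42] read 'b'  n5⇒n6  emit P0@[37:42]
[43] read 'b'  n6⇒n1 (via fail)
[44] read 'a'  n1⇒n7
[45] read 'd'  n7⇒n8
[46] read 'b'  n8⇒n9

Matches: [[13,0],[19,0],[36,1],[42,0]]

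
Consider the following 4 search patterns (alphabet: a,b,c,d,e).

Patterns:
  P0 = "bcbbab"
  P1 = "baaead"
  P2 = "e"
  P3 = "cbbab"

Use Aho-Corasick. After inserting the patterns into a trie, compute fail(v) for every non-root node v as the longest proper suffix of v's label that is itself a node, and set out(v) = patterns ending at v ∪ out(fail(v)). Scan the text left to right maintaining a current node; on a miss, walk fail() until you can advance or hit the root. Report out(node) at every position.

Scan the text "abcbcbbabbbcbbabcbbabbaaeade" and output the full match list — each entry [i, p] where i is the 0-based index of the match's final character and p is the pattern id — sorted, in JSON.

Construct AC machine:
Trie nodes:
  n0 'ε': b→1 c→13 e→12
  n1 'b': a→7 c→2
  n2 'bc': b→3
  n3 'bcb': b→4
  n4 'bcbb': a→5
  n5 'bcbba': b→6
  n6 'bcbbab': ·  ←P0
  n7 'ba': a→8
  n8 'baa': e→9
  n9 'baae': a→10
  n10 'baaea': d→11
  n11 'baaead': ·  ←P1
  n12 'e': ·  ←P2
  n13 'c': b→14
  n14 'cb': b→15
  n15 'cbb': a→16
  n16 'cbba': b→17
  n17 'cbbab': ·  ←P3

Failure links (BFS by depth):
  fail(1) 'b': from fail(0)=0 chase 'b': 0 ⇒ 0;  out=∅∪out(0)=∅
  fail(12) 'e': from fail(0)=0 chase 'e': 0 ⇒ 0;  out={2}∪out(0)={2}
  fail(13) 'c': from fail(0)=0 chase 'c': 0 ⇒ 0;  out=∅∪out(0)=∅
  fail(2) 'bc': from fail(1)=0 chase 'c': 0 ⇒ 13;  out=∅∪out(13)=∅
  fail(7) 'ba': from fail(1)=0 chase 'a': 0 ⇒ 0;  out=∅∪out(0)=∅
  fail(14) 'cb': from fail(13)=0 chase 'b': 0 ⇒ 1;  out=∅∪out(1)=∅
  fail(3) 'bcb': from fail(2)=13 chase 'b': 13 ⇒ 14;  out=∅∪out(14)=∅
  fail(8) 'baa': from fail(7)=0 chase 'a': 0 ⇒ 0;  out=∅∪out(0)=∅
  fail(15) 'cbb': from fail(14)=1 chase 'b': 1→0 ⇒ 1;  out=∅∪out(1)=∅
  fail(4) 'bcbb': from fail(3)=14 chase 'b': 14 ⇒ 15;  out=∅∪out(15)=∅
  fail(9) 'baae': from fail(8)=0 chase 'e': 0 ⇒ 12;  out=∅∪out(12)={2}
  fail(16) 'cbba': from fail(15)=1 chase 'a': 1 ⇒ 7;  out=∅∪out(7)=∅
  fail(5) 'bcbba': from fail(4)=15 chase 'a': 15 ⇒ 16;  out=∅∪out(16)=∅
  fail(10) 'baaea': from fail(9)=12 chase 'a': 12→0 ⇒ 0;  out=∅∪out(0)=∅
  fail(17) 'cbbab': from fail(16)=7 chase 'b': 7→0 ⇒ 1;  out={3}∪out(1)={3}
  fail(6) 'bcbbab': from fail(5)=16 chase 'b': 16 ⇒ 17;  out={0}∪out(17)={0,3}
  fail(11) 'baaead': from fail(10)=0 chase 'd': 0 ⇒ 0;  out={1}∪out(0)={1}

Run:
i=0 'a': node 0→0
i=1 'b': node 0→1
i=2 'c': node 1→2
i=3 'b': node 2→3
i=4 'c': node 3→2 ·f
i=5 'b': node 2→3
i=6 'b': node 3→4
i=7 'a': node 4→5
i=8 'b': node 5→6  ** P0@[3:8],P3@[4:8]
i=9 'b': node 6→1 ·f
i=10 'b': node 1→1 ·f
i=11 'c': node 1→2
i=12 'b': node 2→3
i=13 'b': node 3→4
i=14 'a': node 4→5
i=15 'b': node 5→6  ** P0@[10:15],P3@[11:15]
i=16 'c': node 6→2 ·f
i=17 'b': node 2→3
i=18 'b': node 3→4
i=19 'a': node 4→5
i=20 'b': node 5→6  ** P0@[15:20],P3@[16:20]
i=21 'b': node 6→1 ·f
i=22 'a': node 1→7
i=23 'a': node 7→8
i=24 'e': node 8→9  ** P2@[24:24]
i=25 'a': node 9→10
i=26 'd': node 10→11  ** P1@[21:26]
i=27 'e': node 11→12 ·f  ** P2@[27:27]

Result: [[8,0],[8,3],[15,0],[15,3],[20,0],[20,3],[24,2],[26,1],[27,2]]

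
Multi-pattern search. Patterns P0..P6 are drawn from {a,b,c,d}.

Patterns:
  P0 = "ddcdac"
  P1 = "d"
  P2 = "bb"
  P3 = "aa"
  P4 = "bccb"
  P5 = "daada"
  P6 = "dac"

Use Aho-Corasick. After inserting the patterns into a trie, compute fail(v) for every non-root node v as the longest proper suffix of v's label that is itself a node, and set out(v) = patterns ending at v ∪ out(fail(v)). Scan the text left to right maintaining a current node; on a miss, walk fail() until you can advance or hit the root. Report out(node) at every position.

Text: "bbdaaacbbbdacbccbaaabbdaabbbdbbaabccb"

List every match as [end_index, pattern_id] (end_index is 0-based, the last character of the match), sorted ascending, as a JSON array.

Build automaton:
Trie nodes:
  n0 'ε': a→9 b→7 d→1
  n1 'd': a→14 d→2  ←P1
  n2 'dd': c→3
  n3 'ddc': d→4
  n4 'ddcd': a→5
  n5 'ddcda': c→6
  n6 'ddcdac': ·  ←P0
  n7 'b': b→8 c→11
  n8 'bb': ·  ←P2
  n9 'a': a→10
  n10 'aa': ·  ←P3
  n11 'bc': c→12
  n12 'bcc': b→13
  n13 'bccb': ·  ←P4
  n14 'da': a→15 c→18
  n15 'daa': d→16
  n16 'daad': a→17
  n17 'daada': ·  ←P5
  n18 'dac': ·  ←P6

BFS fail/out derivation:
  n1('d'): parent n0 fail=0; on 'd' 0 → fail=0;  out {1}∪∅={1}
  n7('b'): parent n0 fail=0; on 'b' 0 → fail=0;  out ∅∪∅=∅
  n9('a'): parent n0 fail=0; on 'a' 0 → fail=0;  out ∅∪∅=∅
  n2('dd'): parent n1 fail=0; on 'd' 0 → fail=1;  out ∅∪{1}={1}
  n8('bb'): parent n7 fail=0; on 'b' 0 → fail=7;  out {2}∪∅={2}
  n10('aa'): parent n9 fail=0; on 'a' 0 → fail=9;  out {3}∪∅={3}
  n11('bc'): parent n7 fail=0; on 'c' 0 → fail=0;  out ∅∪∅=∅
  n14('da'): parent n1 fail=0; on 'a' 0 → fail=9;  out ∅∪∅=∅
  n3('ddc'): parent n2 fail=1; on 'c' 1→0 → fail=0;  out ∅∪∅=∅
  n12('bcc'): parent n11 fail=0; on 'c' 0 → fail=0;  out ∅∪∅=∅
  n15('daa'): parent n14 fail=9; on 'a' 9 → fail=10;  out ∅∪{3}={3}
  n18('dac'): parent n14 fail=9; on 'c' 9→0 → fail=0;  out {6}∪∅={6}
  n4('ddcd'): parent n3 fail=0; on 'd' 0 → fail=1;  out ∅∪{1}={1}
  n13('bccb'): parent n12 fail=0; on 'b' 0 → fail=7;  out {4}∪∅={4}
  n16('daad'): parent n15 fail=10; on 'd' 10→9→0 → fail=1;  out ∅∪{1}={1}
  n5('ddcda'): parent n4 fail=1; on 'a' 1 → fail=14;  out ∅∪∅=∅
  n17('daada'): parent n16 fail=1; on 'a' 1 → fail=14;  out {5}∪∅={5}
  n6('ddcdac'): parent n5 fail=14; on 'c' 14 → fail=18;  out {0}∪{6}={0,6}

Run:
pos 0 'b': at 7
pos 1 'b': at 8  emit P2@[0:1]
pos 2 'd': at 1 (via fail)  emit P1@[2:2]
pos 3 'a': at 14
pos 4 'a': at 15  emit P3@[3:4]
pos 5 'a': at 10 (via fail)  emit P3@[4:5]
pos 6 'c': at 0 (via fail)
pos 7 'b': at 7
pos 8 'b': at 8  emit P2@[7:8]
pos 9 'b': at 8 (via fail)  emit P2@[8:9]
pos 10 'd': at 1 (via fail)  emit P1@[10:10]
pos 11 'a': at 14
pos 12 'c': at 18  emit P6@[10:12]
pos 13 'b': at 7 (via fail)
pos 14 'c': at 11
pos 15 'c': at 12
pos 16 'b': at 13  emit P4@[13:16]
pos 17 'a': at 9 (via fail)
pos 18 'a': at 10  emit P3@[17:18]
pos 19 'a': at 10 (via fail)  emit P3@[18:19]
pos 20 'b': at 7 (via fail)
pos 21 'b': at 8  emit P2@[20:21]
pos 22 'd': at 1 (via fail)  emit P1@[22:22]
pos 23 'a': at 14
pos 24 'a': at 15  emit P3@[23:24]
pos 25 'b': at 7 (via fail)
pos 26 'b': at 8  emit P2@[25:26]
pos 27 'b': at 8 (via fail)  emit P2@[26:27]
pos 28 'd': at 1 (via fail)  emit P1@[28:28]
pos 29 'b': at 7 (via fail)
pos 30 'b': at 8  emit P2@[29:30]
pos 31 'a': at 9 (via fail)
pos 32 'a': at 10  emit P3@[31:32]
pos 33 'b': at 7 (via fail)
pos 34 'c': at 11
pos 35 'c': at 12
pos 36 'b': at 13  emit P4@[33:36]

All matches (sorted): [[1,2],[2,1],[4,3],[5,3],[8,2],[9,2],[10,1],[12,6],[16,4],[18,3],[19,3],[21,2],[22,1],[24,3],[26,2],[27,2],[28,1],[30,2],[32,3],[36,4]]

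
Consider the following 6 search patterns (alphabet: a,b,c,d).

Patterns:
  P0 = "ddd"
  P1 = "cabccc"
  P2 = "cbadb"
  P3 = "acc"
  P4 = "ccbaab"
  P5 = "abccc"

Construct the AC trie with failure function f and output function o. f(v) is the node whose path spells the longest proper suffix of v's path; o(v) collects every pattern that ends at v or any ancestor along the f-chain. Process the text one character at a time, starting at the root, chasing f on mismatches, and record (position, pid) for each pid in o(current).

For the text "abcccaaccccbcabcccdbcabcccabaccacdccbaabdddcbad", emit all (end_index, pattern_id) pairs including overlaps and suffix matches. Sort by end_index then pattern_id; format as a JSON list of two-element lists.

Construct AC machine:
Trie (insert patterns):
  0='ε' goto a→14 c→4 d→1
  1='d' goto d→2
  2='dd' goto d→3
  3='ddd' goto ·  ←P0
  4='c' goto a→5 b→10 c→17
  5='ca' goto b→6
  6='cab' goto c→7
  7='cabc' goto c→8
  8='cabcc' goto c→9
  9='cabccc' goto ·  ←P1
  10='cb' goto a→11
  11='cba' goto d→12
  12='cbad' goto b→13
  13='cbadb' goto ·  ←P2
  14='a' goto b→22 c→15
  15='ac' goto c→16
  16='acc' goto ·  ←P3
  17='cc' goto b→18
  18='ccb' goto a→19
  19='ccba' goto a→20
  20='ccbaa' goto b→21
  21='ccbaab' goto ·  ←P4
  22='ab' goto c→23
  23='abc' goto c→24
  24='abcc' goto c→25
  25='abccc' goto ·  ←P5

Failure links (BFS by depth):
  n1('d'): parent n0 fail=0; on 'd' 0 → fail=0;  out ∅∪∅=∅
  n4('c'): parent n0 fail=0; on 'c' 0 → fail=0;  out ∅∪∅=∅
  n14('a'): parent n0 fail=0; on 'a' 0 → fail=0;  out ∅∪∅=∅
  n2('dd'): parent n1 fail=0; on 'd' 0 → fail=1;  out ∅∪∅=∅
  n5('ca'): parent n4 fail=0; on 'a' 0 → fail=14;  out ∅∪∅=∅
  n10('cb'): parent n4 fail=0; on 'b' 0 → fail=0;  out ∅∪∅=∅
  n15('ac'): parent n14 fail=0; on 'c' 0 → fail=4;  out ∅∪∅=∅
  n17('cc'): parent n4 fail=0; on 'c' 0 → fail=4;  out ∅∪∅=∅
  n22('ab'): parent n14 fail=0; on 'b' 0 → fail=0;  out ∅∪∅=∅
  n3('ddd'): parent n2 fail=1; on 'd' 1 → fail=2;  out {0}∪∅={0}
  n6('cab'): parent n5 fail=14; on 'b' 14 → fail=22;  out ∅∪∅=∅
  n11('cba'): parent n10 fail=0; on 'a' 0 → fail=14;  out ∅∪∅=∅
  n16('acc'): parent n15 fail=4; on 'c' 4 → fail=17;  out {3}∪∅={3}
  n18('ccb'): parent n17 fail=4; on 'b' 4 → fail=10;  out ∅∪∅=∅
  n23('abc'): parent n22 fail=0; on 'c' 0 → fail=4;  out ∅∪∅=∅
  n7('cabc'): parent n6 fail=22; on 'c' 22 → fail=23;  out ∅∪∅=∅
  n12('cbad'): parent n11 fail=14; on 'd' 14→0 → fail=1;  out ∅∪∅=∅
  n19('ccba'): parent n18 fail=10; on 'a' 10 → fail=11;  out ∅∪∅=∅
  n24('abcc'): parent n23 fail=4; on 'c' 4 → fail=17;  out ∅∪∅=∅
  n8('cabcc'): parent n7 fail=23; on 'c' 23 → fail=24;  out ∅∪∅=∅
  n13('cbadb'): parent n12 fail=1; on 'b' 1→0 → fail=0;  out {2}∪∅={2}
  n20('ccbaa'): parent n19 fail=11; on 'a' 11→14→0 → fail=14;  out ∅∪∅=∅
  n25('abccc'): parent n24 fail=17; on 'c' 17→4 → fail=17;  out {5}∪∅={5}
  n9('cabccc'): parent n8 fail=24; on 'c' 24 → fail=25;  out {1}∪{5}={1,5}
  n21('ccbaab'): parent n20 fail=14; on 'b' 14 → fail=22;  out {4}∪∅={4}

Text stream:
pos 0 'a': at 14
pos 1 'b': at 22
pos 2 'c': at 23
pos 3 'c': at 24
pos 4 'c': at 25  ** P5@[0:4]
pos 5 'a': at 5 (fail-walked)
pos 6 'a': at 14 (fail-walked)
pos 7 'c': at 15
pos 8 'c': at 16  ** P3@[6:8]
pos 9 'c': at 17 (fail-walked)
pos 10 'c': at 17 (fail-walked)
pos 11 'b': at 18
pos 12 'c': at 4 (fail-walked)
pos 13 'a': at 5
pos 14 'b': at 6
pos 15 'c': at 7
pos 16 'c': at 8
pos 17 'c': at 9  ** P1@[12:17],P5@[13:17]
pos 18 'd': at 1 (fail-walked)
pos 19 'b': at 0 (fail-walked)
pos 20 'c': at 4
pos 21 'a': at 5
pos 22 'b': at 6
pos 23 'c': at 7
pos 24 'c': at 8
pos 25 'c': at 9  ** P1@[20:25],P5@[21:25]
pos 26 'a': at 5 (fail-walked)
pos 27 'b': at 6
pos 28 'a': at 14 (fail-walked)
pos 29 'c': at 15
pos 30 'c': at 16  ** P3@[28:30]
pos 31 'a': at 5 (fail-walked)
pos 32 'c': at 15 (fail-walked)
pos 33 'd': at 1 (fail-walked)
pos 34 'c': at 4 (fail-walked)
pos 35 'c': at 17
pos 36 'b': at 18
pos 37 'a': at 19
pos 38 'a': at 20
pos 39 'b': at 21  ** P4@[34:39]
pos 40 'd': at 1 (fail-walked)
pos 41 'd': at 2
pos 42 'd': at 3  ** P0@[40:42]
pos 43 'c': at 4 (fail-walked)
pos 44 'b': at 10
pos 45 'a': at 11
pos 46 'd': at 12

All matches (sorted): [[4,5],[8,3],[17,1],[17,5],[25,1],[25,5],[30,3],[39,4],[42,0]]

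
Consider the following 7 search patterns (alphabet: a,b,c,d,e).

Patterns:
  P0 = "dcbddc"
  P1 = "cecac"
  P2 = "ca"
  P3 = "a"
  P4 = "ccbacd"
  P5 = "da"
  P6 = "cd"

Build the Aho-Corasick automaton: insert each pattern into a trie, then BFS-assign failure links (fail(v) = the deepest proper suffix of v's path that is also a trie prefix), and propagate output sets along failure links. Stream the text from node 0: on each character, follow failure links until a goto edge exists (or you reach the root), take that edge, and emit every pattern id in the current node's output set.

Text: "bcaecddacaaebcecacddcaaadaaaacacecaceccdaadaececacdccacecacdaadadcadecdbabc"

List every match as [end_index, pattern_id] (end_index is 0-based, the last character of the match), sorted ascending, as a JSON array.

Build:
Trie (insert patterns):
  0='ε' goto a→13 c→7 d→1
  1='d' goto a→19 c→2
  2='dc' goto b→3
  3='dcb' goto d→4
  4='dcbd' goto d→5
  5='dcbdd' goto c→6
  6='dcbddc' goto ·  ←P0
  7='c' goto a→12 c→14 d→20 e→8
  8='ce' goto c→9
  9='cec' goto a→10
  10='ceca' goto c→11
  11='cecac' goto ·  ←P1
  12='ca' goto ·  ←P2
  13='a' goto ·  ←P3
  14='cc' goto b→15
  15='ccb' goto a→16
  16='ccba' goto c→17
  17='ccbac' goto d→18
  18='ccbacd' goto ·  ←P4
  19='da' goto ·  ←P5
  20='cd' goto ·  ←P6

Failure links (BFS by depth):
  n1('d'): parent n0 fail=0; on 'd' 0 → fail=0;  out ∅∪∅=∅
  n7('c'): parent n0 fail=0; on 'c' 0 → fail=0;  out ∅∪∅=∅
  n13('a'): parent n0 fail=0; on 'a' 0 → fail=0;  out {3}∪∅={3}
  n2('dc'): parent n1 fail=0; on 'c' 0 → fail=7;  out ∅∪∅=∅
  n8('ce'): parent n7 fail=0; on 'e' 0 → fail=0;  out ∅∪∅=∅
  n12('ca'): parent n7 fail=0; on 'a' 0 → fail=13;  out {2}∪{3}={2,3}
  n14('cc'): parent n7 fail=0; on 'c' 0 → fail=7;  out ∅∪∅=∅
  n19('da'): parent n1 fail=0; on 'a' 0 → fail=13;  out {5}∪{3}={3,5}
  n20('cd'): parent n7 fail=0; on 'd' 0 → fail=1;  out {6}∪∅={6}
  n3('dcb'): parent n2 fail=7; on 'b' 7→0 → fail=0;  out ∅∪∅=∅
  n9('cec'): parent n8 fail=0; on 'c' 0 → fail=7;  out ∅∪∅=∅
  n15('ccb'): parent n14 fail=7; on 'b' 7→0 → fail=0;  out ∅∪∅=∅
  n4('dcbd'): parent n3 fail=0; on 'd' 0 → fail=1;  out ∅∪∅=∅
  n10('ceca'): parent n9 fail=7; on 'a' 7 → fail=12;  out ∅∪{2,3}={2,3}
  n16('ccba'): parent n15 fail=0; on 'a' 0 → fail=13;  out ∅∪{3}={3}
  n5('dcbdd'): parent n4 fail=1; on 'd' 1→0 → fail=1;  out ∅∪∅=∅
  n11('cecac'): parent n10 fail=12; on 'c' 12→13→0 → fail=7;  out {1}∪∅={1}
  n17('ccbac'): parent n16 fail=13; on 'c' 13→0 → fail=7;  out ∅∪∅=∅
  n6('dcbddc'): parent n5 fail=1; on 'c' 1 → fail=2;  out {0}∪∅={0}
  n18('ccbacd'): parent n17 fail=7; on 'd' 7 → fail=20;  out {4}∪{6}={4,6}

Run:
i=0 'b': node 0→0
i=1 'c': node 0→7
i=2 'a': node 7→12  → match P2@[1:2],P3@[2:2]
i=3 'e': node 12→0 (via fail)
i=4 'c': node 0→7
i=5 'd': node 7→20  → match P6@[4:5]
i=6 'd': node 20→1 (via fail)
i=7 'a': node 1→19  → match P3@[7:7],P5@[6:7]
i=8 'c': node 19→7 (via fail)
i=9 'a': node 7→12  → match P2@[8:9],P3@[9:9]
i=10 'a': node 12→13 (via fail)  → match P3@[10:10]
i=11 'e': node 13→0 (via fail)
i=12 'b': node 0→0
i=13 'c': node 0→7
i=14 'e': node 7→8
i=15 'c': node 8→9
i=16 'a': node 9→10  → match P2@[15:16],P3@[16:16]
i=17 'c': node 10→11  → match P1@[13:17]
i=18 'd': node 11→20 (via fail)  → match P6@[17:18]
i=19 'd': node 20→1 (via fail)
i=20 'c': node 1→2
i=21 'a': node 2→12 (via fail)  → match P2@[20:21],P3@[21:21]
i=22 'a': node 12→13 (via fail)  → match P3@[22:22]
i=23 'a': node 13→13 (via fail)  → match P3@[23:23]
i=24 'd': node 13→1 (via fail)
i=25 'a': node 1→19  → match P3@[25:25],P5@[24:25]
i=26 'a': node 19→13 (via fail)  → match P3@[26:26]
i=27 'a': node 13→13 (via fail)  → match P3@[27:27]
i=28 'a': node 13→13 (via fail)  → match P3@[28:28]
i=29 'c': node 13→7 (via fail)
i=30 'a': node 7→12  → match P2@[29:30],P3@[30:30]
i=31 'c': node 12→7 (via fail)
i=32 'e': node 7→8
i=33 'c': node 8→9
i=34 'a': node 9→10  → match P2@[33:34],P3@[34:34]
i=35 'c': node 10→11  → match P1@[31:35]
i=36 'e': node 11→8 (via fail)
i=37 'c': node 8→9
i=38 'c': node 9→14 (via fail)
i=39 'd': node 14→20 (via fail)  → match P6@[38:39]
i=40 'a': node 20→19 (via fail)  → match P3@[40:40],P5@[39:40]
i=41 'a': node 19→13 (via fail)  → match P3@[41:41]
i=42 'd': node 13→1 (via fail)
i=43 'a': node 1→19  → match P3@[43:43],P5@[42:43]
i=44 'e': node 19→0 (via fail)
i=45 'c': node 0→7
i=46 'e': node 7→8
i=47 'c': node 8→9
i=48 'a': node 9→10  → match P2@[47:48],P3@[48:48]
i=49 'c': node 10→11  → match P1@[45:49]
i=50 'd': node 11→20 (via fail)  → match P6@[49:50]
i=51 'c': node 20→2 (via fail)
i=52 'c': node 2→14 (via fail)
i=53 'a': node 14→12 (via fail)  → match P2@[52:53],P3@[53:53]
i=54 'c': node 12→7 (via fail)
i=55 'e': node 7→8
i=56 'c': node 8→9
i=57 'a': node 9→10  → match P2@[56:57],P3@[57:57]
i=58 'c': node 10→11  → match P1@[54:58]
i=59 'd': node 11→20 (via fail)  → match P6@[58:59]
i=60 'a': node 20→19 (via fail)  → match P3@[60:60],P5@[59:60]
i=61 'a': node 19→13 (via fail)  → match P3@[61:61]
i=62 'd': node 13→1 (via fail)
i=63 'a': node 1→19  → match P3@[63:63],P5@[62:63]
i=64 'd': node 19→1 (via fail)
i=65 'c': node 1→2
i=66 'a': node 2→12 (via fail)  → match P2@[65:66],P3@[66:66]
i=67 'd': node 12→1 (via fail)
i=68 'e': node 1→0 (via fail)
i=69 'c': node 0→7
i=70 'd': node 7→20  → match P6@[69:70]
i=71 'b': node 20→0 (via fail)
i=72 'a': node 0→13  → match P3@[72:72]
i=73 'b': node 13→0 (via fail)
i=74 'c': node 0→7

Matches: [[2,2],[2,3],[5,6],[7,3],[7,5],[9,2],[9,3],[10,3],[16,2],[16,3],[17,1],[18,6],[21,2],[21,3],[22,3],[23,3],[25,3],[25,5],[26,3],[27,3],[28,3],[30,2],[30,3],[34,2],[34,3],[35,1],[39,6],[40,3],[40,5],[41,3],[43,3],[43,5],[48,2],[48,3],[49,1],[50,6],[53,2],[53,3],[57,2],[57,3],[58,1],[59,6],[60,3],[60,5],[61,3],[63,3],[63,5],[66,2],[66,3],[70,6],[72,3]]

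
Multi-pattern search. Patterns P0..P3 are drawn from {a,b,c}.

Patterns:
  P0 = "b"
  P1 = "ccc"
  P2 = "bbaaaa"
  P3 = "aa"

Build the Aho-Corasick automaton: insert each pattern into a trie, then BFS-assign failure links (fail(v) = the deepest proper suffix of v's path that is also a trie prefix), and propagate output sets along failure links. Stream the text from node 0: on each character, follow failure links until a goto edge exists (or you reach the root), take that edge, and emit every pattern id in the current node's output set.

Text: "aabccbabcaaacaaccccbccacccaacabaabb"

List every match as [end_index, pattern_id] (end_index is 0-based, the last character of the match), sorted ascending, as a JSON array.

Build automaton:
Trie nodes:
  n0 'ε': a→10 b→1 c→2
  n1 'b': b→5  ←P0
  n2 'c': c→3
  n3 'cc': c→4
  n4 'ccc': ·  ←P1
  n5 'bb': a→6
  n6 'bba': a→7
  n7 'bbaa': a→8
  n8 'bbaaa': a→9
  n9 'bbaaaa': ·  ←P2
  n10 'a': a→11
  n11 'aa': ·  ←P3

Failure links (BFS by depth):
  fail(1) 'b': from fail(0)=0 chase 'b': 0 ⇒ 0;  out={0}∪out(0)={0}
  fail(2) 'c': from fail(0)=0 chase 'c': 0 ⇒ 0;  out=∅∪out(0)=∅
  fail(10) 'a': from fail(0)=0 chase 'a': 0 ⇒ 0;  out=∅∪out(0)=∅
  fail(3) 'cc': from fail(2)=0 chase 'c': 0 ⇒ 2;  out=∅∪out(2)=∅
  fail(5) 'bb': from fail(1)=0 chase 'b': 0 ⇒ 1;  out=∅∪out(1)={0}
  fail(11) 'aa': from fail(10)=0 chase 'a': 0 ⇒ 10;  out={3}∪out(10)={3}
  fail(4) 'ccc': from fail(3)=2 chase 'c': 2 ⇒ 3;  out={1}∪out(3)={1}
  fail(6) 'bba': from fail(5)=1 chase 'a': 1→0 ⇒ 10;  out=∅∪out(10)=∅
  fail(7) 'bbaa': from fail(6)=10 chase 'a': 10 ⇒ 11;  out=∅∪out(11)={3}
  fail(8) 'bbaaa': from fail(7)=11 chase 'a': 11→10 ⇒ 11;  out=∅∪out(11)={3}
  fail(9) 'bbaaaa': from fail(8)=11 chase 'a': 11→10 ⇒ 11;  out={2}∪out(11)={2,3}

Scan:
[0] read 'a'  n0⇒n10
[1] read 'a'  n10⇒n11  emit P3@[0:1]
[2] read 'b'  n11⇒n1 (fail-walked)  emit P0@[2:2]
[3] read 'c'  n1⇒n2 (fail-walked)
[4] read 'c'  n2⇒n3
[5] read 'b'  n3⇒n1 (fail-walked)  emit P0@[5:5]
[6] read 'a'  n1⇒n10 (fail-walked)
[7] read 'b'  n10⇒n1 (fail-walked)  emit P0@[7:7]
[8] read 'c'  n1⇒n2 (fail-walked)
[9] read 'a'  n2⇒n10 (fail-walked)
[10] read 'a'  n10⇒n11  emit P3@[9:10]
[11] read 'a'  n11⇒n11 (fail-walked)  emit P3@[10:11]
[12] read 'c'  n11⇒n2 (fail-walked)
[13] read 'a'  n2⇒n10 (fail-walked)
[14] read 'a'  n10⇒n11  emit P3@[13:14]
[15] read 'c'  n11⇒n2 (fail-walked)
[16] read 'c'  n2⇒n3
[17] read 'c'  n3⇒n4  emit P1@[15:17]
[18] read 'c'  n4⇒n4 (fail-walked)  emit P1@[16:18]
[19] read 'b'  n4⇒n1 (fail-walked)  emit P0@[19:19]
[20] read 'c'  n1⇒n2 (fail-walked)
[21] read 'c'  n2⇒n3
[22] read 'a'  n3⇒n10 (fail-walked)
[23] read 'c'  n10⇒n2 (fail-walked)
[24] read 'c'  n2⇒n3
[25] read 'c'  n3⇒n4  emit P1@[23:25]
[26] read 'a'  n4⇒n10 (fail-walked)
[27] read 'a'  n10⇒n11  emit P3@[26:27]
[28] read 'c'  n11⇒n2 (fail-walked)
[29] read 'a'  n2⇒n10 (fail-walked)
[30] read 'b'  n10⇒n1 (fail-walked)  emit P0@[30:30]
[31] read 'a'  n1⇒n10 (fail-walked)
[32] read 'a'  n10⇒n11  emit P3@[31:32]
[33] read 'b'  n11⇒n1 (fail-walked)  emit P0@[33:33]
[34] read 'b'  n1⇒n5  emit P0@[34:34]

Matches: [[1,3],[2,0],[5,0],[7,0],[10,3],[11,3],[14,3],[17,1],[18,1],[19,0],[25,1],[27,3],[30,0],[32,3],[33,0],[34,0]]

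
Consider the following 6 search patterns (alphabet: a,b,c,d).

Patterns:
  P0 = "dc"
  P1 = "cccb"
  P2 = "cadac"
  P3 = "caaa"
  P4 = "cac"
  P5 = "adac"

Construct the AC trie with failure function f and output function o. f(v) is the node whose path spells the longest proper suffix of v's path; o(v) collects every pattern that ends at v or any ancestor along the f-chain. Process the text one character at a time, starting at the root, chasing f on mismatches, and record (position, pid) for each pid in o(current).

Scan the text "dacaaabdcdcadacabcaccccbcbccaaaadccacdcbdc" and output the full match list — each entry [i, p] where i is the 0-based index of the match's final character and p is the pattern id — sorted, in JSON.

Build automaton:
Trie nodes:
  0='ε' goto a→14 c→3 d→1
  1='d' goto c→2
  2='dc' goto ·  ←P0
  3='c' goto a→7 c→4
  4='cc' goto c→5
  5='ccc' goto b→6
  6='cccb' goto ·  ←P1
  7='ca' goto a→11 c→13 d→8
  8='cad' goto a→9
  9='cada' goto c→10
  10='cadac' goto ·  ←P2
  11='caa' goto a→12
  12='caaa' goto ·  ←P3
  13='cac' goto ·  ←P4
  14='a' goto d→15
  15='ad' goto a→16
  16='ada' goto c→17
  17='adac' goto ·  ←P5

Failure links (BFS by depth):
  fail(1) 'd': from fail(0)=0 chase 'd': 0 ⇒ 0;  out=∅∪out(0)=∅
  fail(3) 'c': from fail(0)=0 chase 'c': 0 ⇒ 0;  out=∅∪out(0)=∅
  fail(14) 'a': from fail(0)=0 chase 'a': 0 ⇒ 0;  out=∅∪out(0)=∅
  fail(2) 'dc': from fail(1)=0 chase 'c': 0 ⇒ 3;  out={0}∪out(3)={0}
  fail(4) 'cc': from fail(3)=0 chase 'c': 0 ⇒ 3;  out=∅∪out(3)=∅
  fail(7) 'ca': from fail(3)=0 chase 'a': 0 ⇒ 14;  out=∅∪out(14)=∅
  fail(15) 'ad': from fail(14)=0 chase 'd': 0 ⇒ 1;  out=∅∪out(1)=∅
  fail(5) 'ccc': from fail(4)=3 chase 'c': 3 ⇒ 4;  out=∅∪out(4)=∅
  fail(8) 'cad': from fail(7)=14 chase 'd': 14 ⇒ 15;  out=∅∪out(15)=∅
  fail(11) 'caa': from fail(7)=14 chase 'a': 14→0 ⇒ 14;  out=∅∪out(14)=∅
  fail(13) 'cac': from fail(7)=14 chase 'c': 14→0 ⇒ 3;  out={4}∪out(3)={4}
  fail(16) 'ada': from fail(15)=1 chase 'a': 1→0 ⇒ 14;  out=∅∪out(14)=∅
  fail(6) 'cccb': from fail(5)=4 chase 'b': 4→3→0 ⇒ 0;  out={1}∪out(0)={1}
  fail(9) 'cada': from fail(8)=15 chase 'a': 15 ⇒ 16;  out=∅∪out(16)=∅
  fail(12) 'caaa': from fail(11)=14 chase 'a': 14→0 ⇒ 14;  out={3}∪out(14)={3}
  fail(17) 'adac': from fail(16)=14 chase 'c': 14→0 ⇒ 3;  out={5}∪out(3)={5}
  fail(10) 'cadac': from fail(9)=16 chase 'c': 16 ⇒ 17;  out={2}∪out(17)={2,5}

Text stream:
[0] read 'd'  n0⇒n1
[1] read 'a'  n1⇒n14 (via fail)
[2] read 'c'  n14⇒n3 (via fail)
[3] read 'a'  n3⇒n7
[4] read 'a'  n7⇒n11
[5] read 'a'  n11⇒n12  emit P3@[2:5]
[6] read 'b'  n12⇒n0 (via fail)
[7] read 'd'  n0⇒n1
[8] read 'c'  n1⇒n2  emit P0@[7:8]
[9] read 'd'  n2⇒n1 (via fail)
[10] read 'c'  n1⇒n2  emit P0@[9:10]
[11] read 'a'  n2⇒n7 (via fail)
[12] read 'd'  n7⇒n8
[13] read 'a'  n8⇒n9
[14] read 'c'  n9⇒n10  emit P2@[10:14],P5@[11:14]
[15] read 'a'  n10⇒n7 (via fail)
[16] read 'b'  n7⇒n0 (via fail)
[17] read 'c'  n0⇒n3
[18] read 'a'  n3⇒n7
[19] read 'c'  n7⇒n13  emit P4@[17:19]
[20] read 'c'  n13⇒n4 (via fail)
[21] read 'c'  n4⇒n5
[22] read 'c'  n5⇒n5 (via fail)
[23] read 'b'  n5⇒n6  emit P1@[20:23]
[24] read 'c'  n6⇒n3 (via fail)
[25] read 'b'  n3⇒n0 (via fail)
[26] read 'c'  n0⇒n3
[27] read 'c'  n3⇒n4
[28] read 'a'  n4⇒n7 (via fail)
[29] read 'a'  n7⇒n11
[30] read 'a'  n11⇒n12  emit P3@[27:30]
[31] read 'a'  n12⇒n14 (via fail)
[32] read 'd'  n14⇒n15
[33] read 'c'  n15⇒n2 (via fail)  emit P0@[32:33]
[34] read 'c'  n2⇒n4 (via fail)
[35] read 'a'  n4⇒n7 (via fail)
[36] read 'c'  n7⇒n13  emit P4@[34:36]
[37] read 'd'  n13⇒n1 (via fail)
[38] read 'c'  n1⇒n2  emit P0@[37:38]
[39] read 'b'  n2⇒n0 (via fail)
[40] read 'd'  n0⇒n1
[41] read 'c'  n1⇒n2  emit P0@[40:41]

Matches: [[5,3],[8,0],[10,0],[14,2],[14,5],[19,4],[23,1],[30,3],[33,0],[36,4],[38,0],[41,0]]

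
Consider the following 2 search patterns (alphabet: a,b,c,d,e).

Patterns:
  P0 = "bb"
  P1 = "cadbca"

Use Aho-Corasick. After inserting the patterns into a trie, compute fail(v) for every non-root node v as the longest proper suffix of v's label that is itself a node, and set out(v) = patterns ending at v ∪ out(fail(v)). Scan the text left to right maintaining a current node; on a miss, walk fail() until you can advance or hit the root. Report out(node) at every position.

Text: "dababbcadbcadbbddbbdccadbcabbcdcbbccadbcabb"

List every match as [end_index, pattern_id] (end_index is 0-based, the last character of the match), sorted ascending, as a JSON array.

Build automaton:
Trie nodes:
  0='ε' goto b→1 c→3
  1='b' goto b→2
  2='bb' goto ·  ←P0
  3='c' goto a→4
  4='ca' goto d→5
  5='cad' goto b→6
  6='cadb' goto c→7
  7='cadbc' goto a→8
  8='cadbca' goto ·  ←P1

Failure links (BFS by depth):
  n1('b'): parent n0 fail=0; on 'b' 0 → fail=0;  out ∅∪∅=∅
  n3('c'): parent n0 fail=0; on 'c' 0 → fail=0;  out ∅∪∅=∅
  n2('bb'): parent n1 fail=0; on 'b' 0 → fail=1;  out {0}∪∅={0}
  n4('ca'): parent n3 fail=0; on 'a' 0 → fail=0;  out ∅∪∅=∅
  n5('cad'): parent n4 fail=0; on 'd' 0 → fail=0;  out ∅∪∅=∅
  n6('cadb'): parent n5 fail=0; on 'b' 0 → fail=1;  out ∅∪∅=∅
  n7('cadbc'): parent n6 fail=1; on 'c' 1→0 → fail=3;  out ∅∪∅=∅
  n8('cadbca'): parent n7 fail=3; on 'a' 3 → fail=4;  out {1}∪∅={1}

Scan:
i=0 'd': node 0→0
i=1 'a': node 0→0
i=2 'b': node 0→1
i=3 'a': node 1→0 ·f
i=4 'b': node 0→1
i=5 'b': node 1→2  → match P0@[4:5]
i=6 'c': node 2→3 ·f
i=7 'a': node 3→4
i=8 'd': node 4→5
i=9 'b': node 5→6
i=10 'c': node 6→7
i=11 'a': node 7→8  → match P1@[6:11]
i=12 'd': node 8→5 ·f
i=13 'b': node 5→6
i=14 'b': node 6→2 ·f  → match P0@[13:14]
i=15 'd': node 2→0 ·f
i=16 'd': node 0→0
i=17 'b': node 0→1
i=18 'b': node 1→2  → match P0@[17:18]
i=19 'd': node 2→0 ·f
i=20 'c': node 0→3
i=21 'c': node 3→3 ·f
i=22 'a': node 3→4
i=23 'd': node 4→5
i=24 'b': node 5→6
i=25 'c': node 6→7
i=26 'a': node 7→8  → match P1@[21:26]
i=27 'b': node 8→1 ·f
i=28 'b': node 1→2  → match P0@[27:28]
i=29 'c': node 2→3 ·f
i=30 'd': node 3→0 ·f
i=31 'c': node 0→3
i=32 'b': node 3→1 ·f
i=33 'b': node 1→2  → match P0@[32:33]
i=34 'c': node 2→3 ·f
i=35 'c': node 3→3 ·f
i=36 'a': node 3→4
i=37 'd': node 4→5
i=38 'b': node 5→6
i=39 'c': node 6→7
i=40 'a': node 7→8  → match P1@[35:40]
i=41 'b': node 8→1 ·f
i=42 'b': node 1→2  → match P0@[41:42]

Matches: [[5,0],[11,1],[14,0],[18,0],[26,1],[28,0],[33,0],[40,1],[42,0]]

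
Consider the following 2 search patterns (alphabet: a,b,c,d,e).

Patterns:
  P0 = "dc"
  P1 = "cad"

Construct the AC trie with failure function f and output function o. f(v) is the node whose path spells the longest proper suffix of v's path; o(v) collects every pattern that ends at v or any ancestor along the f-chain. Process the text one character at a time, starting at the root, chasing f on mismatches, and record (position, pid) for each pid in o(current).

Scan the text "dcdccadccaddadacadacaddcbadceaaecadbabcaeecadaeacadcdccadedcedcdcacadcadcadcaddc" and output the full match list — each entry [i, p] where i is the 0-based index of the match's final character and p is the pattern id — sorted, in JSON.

Build automaton:
Trie (insert patterns):
  0='ε' goto c→3 d→1
  1='d' goto c→2
  2='dc' goto ·  ←P0
  3='c' goto a→4
  4='ca' goto d→5
  5='cad' goto ·  ←P1

BFS fail/out derivation:
  n1('d'): parent n0 fail=0; on 'd' 0 → fail=0;  out ∅∪∅=∅
  n3('c'): parent n0 fail=0; on 'c' 0 → fail=0;  out ∅∪∅=∅
  n2('dc'): parent n1 fail=0; on 'c' 0 → fail=3;  out {0}∪∅={0}
  n4('ca'): parent n3 fail=0; on 'a' 0 → fail=0;  out ∅∪∅=∅
  n5('cad'): parent n4 fail=0; on 'd' 0 → fail=1;  out {1}∪∅={1}

Text stream:
i=0 'd': node 0→1
i=1 'c': node 1→2  ** P0@[0:1]
i=2 'd': node 2→1 (via fail)
i=3 'c': node 1→2  ** P0@[2:3]
i=4 'c': node 2→3 (via fail)
i=5 'a': node 3→4
i=6 'd': node 4→5  ** P1@[4:6]
i=7 'c': node 5→2 (via fail)  ** P0@[6:7]
i=8 'c': node 2→3 (via fail)
i=9 'a': node 3→4
i=10 'd': node 4→5  ** P1@[8:10]
i=11 'd': node 5→1 (via fail)
i=12 'a': node 1→0 (via fail)
i=13 'd': node 0→1
i=14 'a': node 1→0 (via fail)
i=15 'c': node 0→3
i=16 'a': node 3→4
i=17 'd': node 4→5  ** P1@[15:17]
i=18 'a': node 5→0 (via fail)
i=19 'c': node 0→3
i=20 'a': node 3→4
i=21 'd': node 4→5  ** P1@[19:21]
i=22 'd': node 5→1 (via fail)
i=23 'c': node 1→2  ** P0@[22:23]
i=24 'b': node 2→0 (via fail)
i=25 'a': node 0→0
i=26 'd': node 0→1
i=27 'c': node 1→2  ** P0@[26:27]
i=28 'e': node 2→0 (via fail)
i=29 'a': node 0→0
i=30 'a': node 0→0
i=31 'e': node 0→0
i=32 'c': node 0→3
i=33 'a': node 3→4
i=34 'd': node 4→5  ** P1@[32:34]
i=35 'b': node 5→0 (via fail)
i=36 'a': node 0→0
i=37 'b': node 0→0
i=38 'c': node 0→3
i=39 'a': node 3→4
i=40 'e': node 4→0 (via fail)
i=41 'e': node 0→0
i=42 'c': node 0→3
i=43 'a': node 3→4
i=44 'd': node 4→5  ** P1@[42:44]
i=45 'a': node 5→0 (via fail)
i=46 'e': node 0→0
i=47 'a': node 0→0
i=48 'c': node 0→3
i=49 'a': node 3→4
i=50 'd': node 4→5  ** P1@[48:50]
i=51 'c': node 5→2 (via fail)  ** P0@[50:51]
i=52 'd': node 2→1 (via fail)
i=53 'c': node 1→2  ** P0@[52:53]
i=54 'c': node 2→3 (via fail)
i=55 'a': node 3→4
i=56 'd': node 4→5  ** P1@[54:56]
i=57 'e': node 5→0 (via fail)
i=58 'd': node 0→1
i=59 'c': node 1→2  ** P0@[58:59]
i=60 'e': node 2→0 (via fail)
i=61 'd': node 0→1
i=62 'c': node 1→2  ** P0@[61:62]
i=63 'd': node 2→1 (via fail)
i=64 'c': node 1→2  ** P0@[63:64]
i=65 'a': node 2→4 (via fail)
i=66 'c': node 4→3 (via fail)
i=67 'a': node 3→4
i=68 'd': node 4→5  ** P1@[66:68]
i=69 'c': node 5→2 (via fail)  ** P0@[68:69]
i=70 'a': node 2→4 (via fail)
i=71 'd': node 4→5  ** P1@[69:71]
i=72 'c': node 5→2 (via fail)  ** P0@[71:72]
i=73 'a': node 2→4 (via fail)
i=74 'd': node 4→5  ** P1@[72:74]
i=75 'c': node 5→2 (via fail)  ** P0@[74:75]
i=76 'a': node 2→4 (via fail)
i=77 'd': node 4→5  ** P1@[75:77]
i=78 'd': node 5→1 (via fail)
i=79 'c': node 1→2  ** P0@[78:79]

All matches (sorted): [[1,0],[3,0],[6,1],[7,0],[10,1],[17,1],[21,1],[23,0],[27,0],[34,1],[44,1],[50,1],[51,0],[53,0],[56,1],[59,0],[62,0],[64,0],[68,1],[69,0],[71,1],[72,0],[74,1],[75,0],[77,1],[79,0]]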